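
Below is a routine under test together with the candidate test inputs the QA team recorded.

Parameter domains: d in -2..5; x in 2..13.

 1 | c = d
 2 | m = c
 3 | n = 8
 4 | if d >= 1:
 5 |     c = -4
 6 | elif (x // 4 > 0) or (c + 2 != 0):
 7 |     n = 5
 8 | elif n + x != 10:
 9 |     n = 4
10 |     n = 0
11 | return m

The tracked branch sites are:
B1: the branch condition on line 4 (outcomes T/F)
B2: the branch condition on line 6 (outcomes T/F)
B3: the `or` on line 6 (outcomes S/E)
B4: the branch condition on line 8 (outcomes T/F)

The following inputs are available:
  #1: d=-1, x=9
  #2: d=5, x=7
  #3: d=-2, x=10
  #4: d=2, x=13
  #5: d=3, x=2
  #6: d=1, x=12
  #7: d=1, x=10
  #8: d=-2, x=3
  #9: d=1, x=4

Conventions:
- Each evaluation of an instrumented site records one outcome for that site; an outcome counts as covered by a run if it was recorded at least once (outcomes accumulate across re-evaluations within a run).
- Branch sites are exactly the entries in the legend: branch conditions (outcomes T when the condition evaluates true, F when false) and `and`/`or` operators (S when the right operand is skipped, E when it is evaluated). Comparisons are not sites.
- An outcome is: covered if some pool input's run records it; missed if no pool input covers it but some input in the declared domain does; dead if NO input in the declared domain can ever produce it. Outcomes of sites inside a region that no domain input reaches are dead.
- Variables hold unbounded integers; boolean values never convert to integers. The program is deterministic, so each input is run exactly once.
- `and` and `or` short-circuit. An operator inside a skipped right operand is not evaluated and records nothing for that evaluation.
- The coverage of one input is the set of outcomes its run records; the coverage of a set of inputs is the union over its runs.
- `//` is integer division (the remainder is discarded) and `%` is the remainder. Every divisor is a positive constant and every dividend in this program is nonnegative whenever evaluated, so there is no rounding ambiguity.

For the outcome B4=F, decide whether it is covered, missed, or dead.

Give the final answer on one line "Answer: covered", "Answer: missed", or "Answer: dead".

no pool input records B4=F
but domain input (d=-2, x=2) does record it -> reachable, so missed

Answer: missed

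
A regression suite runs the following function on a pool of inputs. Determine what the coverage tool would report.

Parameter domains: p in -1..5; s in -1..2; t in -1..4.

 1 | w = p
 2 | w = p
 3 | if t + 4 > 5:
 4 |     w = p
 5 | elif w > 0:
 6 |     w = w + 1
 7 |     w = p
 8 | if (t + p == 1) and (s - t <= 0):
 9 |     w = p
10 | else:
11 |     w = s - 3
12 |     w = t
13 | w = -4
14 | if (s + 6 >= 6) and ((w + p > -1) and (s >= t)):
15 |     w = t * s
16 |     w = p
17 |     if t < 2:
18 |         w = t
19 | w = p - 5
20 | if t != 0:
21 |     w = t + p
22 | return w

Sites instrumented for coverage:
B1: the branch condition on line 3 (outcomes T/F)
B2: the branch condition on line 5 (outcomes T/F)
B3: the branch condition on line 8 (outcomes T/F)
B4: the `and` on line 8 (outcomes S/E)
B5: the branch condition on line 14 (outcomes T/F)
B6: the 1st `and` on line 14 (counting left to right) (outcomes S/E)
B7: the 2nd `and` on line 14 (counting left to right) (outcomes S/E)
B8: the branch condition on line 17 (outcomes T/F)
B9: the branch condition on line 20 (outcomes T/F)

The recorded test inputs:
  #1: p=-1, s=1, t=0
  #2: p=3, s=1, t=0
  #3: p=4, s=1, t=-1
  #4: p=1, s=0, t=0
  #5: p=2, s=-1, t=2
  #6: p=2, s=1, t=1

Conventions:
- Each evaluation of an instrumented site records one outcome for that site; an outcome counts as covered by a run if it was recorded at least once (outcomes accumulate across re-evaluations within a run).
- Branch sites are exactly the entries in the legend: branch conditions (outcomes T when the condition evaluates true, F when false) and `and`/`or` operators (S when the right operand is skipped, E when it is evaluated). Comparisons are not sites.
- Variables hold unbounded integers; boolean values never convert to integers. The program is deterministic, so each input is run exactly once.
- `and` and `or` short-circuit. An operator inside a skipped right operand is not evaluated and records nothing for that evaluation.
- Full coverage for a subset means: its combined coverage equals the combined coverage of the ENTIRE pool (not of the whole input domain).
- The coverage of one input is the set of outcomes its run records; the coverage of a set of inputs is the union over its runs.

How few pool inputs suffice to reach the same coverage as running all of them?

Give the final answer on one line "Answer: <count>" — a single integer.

run #1 (p=-1, s=1, t=0) runs B1->F, B2->F, B4->S, B3->F, B6->E, B7->S, B5->F, B9->F; records B1=F, B2=F, B3=F, B4=S, B5=F, B6=E, B7=S, B9=F
run #2 (p=3, s=1, t=0) runs B1->F, B2->T, B4->S, B3->F, B6->E, B7->S, B5->F, B9->F; records B1=F, B2=T, B3=F, B4=S, B5=F, B6=E, B7=S, B9=F
run #3 (p=4, s=1, t=-1) runs B1->F, B2->T, B4->S, B3->F, B6->E, B7->E, B5->T, B8->T, B9->T; records B1=F, B2=T, B3=F, B4=S, B5=T, B6=E, B7=E, B8=T, B9=T
run #4 (p=1, s=0, t=0) runs B1->F, B2->T, B4->E, B3->T, B6->E, B7->S, B5->F, B9->F; records B1=F, B2=T, B3=T, B4=E, B5=F, B6=E, B7=S, B9=F
run #5 (p=2, s=-1, t=2) runs B1->T, B4->S, B3->F, B6->S, B5->F, B9->T; records B1=T, B3=F, B4=S, B5=F, B6=S, B9=T
run #6 (p=2, s=1, t=1) runs B1->F, B2->T, B4->S, B3->F, B6->E, B7->S, B5->F, B9->T; records B1=F, B2=T, B3=F, B4=S, B5=F, B6=E, B7=S, B9=T
union over all inputs: B1=T, B1=F, B2=T, B2=F, B3=T, B3=F, B4=S, B4=E, B5=T, B5=F, B6=S, B6=E, B7=S, B7=E, B8=T, B9=T, B9=F (17 outcomes)
no size-1 subset reaches all 17 outcomes (best union: 9/17)
no size-2 subset reaches all 17 outcomes (best union: 14/17)
no size-3 subset reaches all 17 outcomes (best union: 16/17)
size 4: inputs {1, 3, 4, 5} cover all 17 outcomes, and no lexicographically smaller subset of this size does

Answer: 4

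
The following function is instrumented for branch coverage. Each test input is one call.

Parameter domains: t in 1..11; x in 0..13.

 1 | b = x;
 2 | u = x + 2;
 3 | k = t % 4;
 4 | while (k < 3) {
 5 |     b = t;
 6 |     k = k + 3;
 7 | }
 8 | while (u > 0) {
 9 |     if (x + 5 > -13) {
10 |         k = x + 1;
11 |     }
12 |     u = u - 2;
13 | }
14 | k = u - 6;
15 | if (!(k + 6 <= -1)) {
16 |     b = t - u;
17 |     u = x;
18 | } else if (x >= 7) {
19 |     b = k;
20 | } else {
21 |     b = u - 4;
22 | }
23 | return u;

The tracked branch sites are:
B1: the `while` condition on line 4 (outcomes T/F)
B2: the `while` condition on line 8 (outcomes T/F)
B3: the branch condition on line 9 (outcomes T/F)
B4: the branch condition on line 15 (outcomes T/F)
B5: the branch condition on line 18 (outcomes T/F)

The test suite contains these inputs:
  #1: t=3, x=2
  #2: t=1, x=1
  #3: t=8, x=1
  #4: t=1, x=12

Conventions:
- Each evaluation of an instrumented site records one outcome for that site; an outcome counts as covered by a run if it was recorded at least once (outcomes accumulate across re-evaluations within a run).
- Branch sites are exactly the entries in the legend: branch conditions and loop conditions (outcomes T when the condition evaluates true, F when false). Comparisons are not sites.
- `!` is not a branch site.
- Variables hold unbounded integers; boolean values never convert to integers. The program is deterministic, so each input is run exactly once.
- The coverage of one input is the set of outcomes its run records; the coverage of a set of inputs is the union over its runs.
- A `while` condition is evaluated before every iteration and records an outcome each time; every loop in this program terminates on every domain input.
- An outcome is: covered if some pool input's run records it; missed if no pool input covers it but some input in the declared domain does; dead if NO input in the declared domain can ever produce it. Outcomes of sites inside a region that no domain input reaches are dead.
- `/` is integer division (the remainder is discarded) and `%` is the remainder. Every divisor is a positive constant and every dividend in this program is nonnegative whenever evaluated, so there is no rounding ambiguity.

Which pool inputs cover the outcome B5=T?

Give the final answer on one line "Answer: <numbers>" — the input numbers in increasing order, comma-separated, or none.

input #1 (t=3, x=2): does not produce B5=T
input #2 (t=1, x=1): does not produce B5=T
input #3 (t=8, x=1): does not produce B5=T
input #4 (t=1, x=12): does not produce B5=T

Answer: none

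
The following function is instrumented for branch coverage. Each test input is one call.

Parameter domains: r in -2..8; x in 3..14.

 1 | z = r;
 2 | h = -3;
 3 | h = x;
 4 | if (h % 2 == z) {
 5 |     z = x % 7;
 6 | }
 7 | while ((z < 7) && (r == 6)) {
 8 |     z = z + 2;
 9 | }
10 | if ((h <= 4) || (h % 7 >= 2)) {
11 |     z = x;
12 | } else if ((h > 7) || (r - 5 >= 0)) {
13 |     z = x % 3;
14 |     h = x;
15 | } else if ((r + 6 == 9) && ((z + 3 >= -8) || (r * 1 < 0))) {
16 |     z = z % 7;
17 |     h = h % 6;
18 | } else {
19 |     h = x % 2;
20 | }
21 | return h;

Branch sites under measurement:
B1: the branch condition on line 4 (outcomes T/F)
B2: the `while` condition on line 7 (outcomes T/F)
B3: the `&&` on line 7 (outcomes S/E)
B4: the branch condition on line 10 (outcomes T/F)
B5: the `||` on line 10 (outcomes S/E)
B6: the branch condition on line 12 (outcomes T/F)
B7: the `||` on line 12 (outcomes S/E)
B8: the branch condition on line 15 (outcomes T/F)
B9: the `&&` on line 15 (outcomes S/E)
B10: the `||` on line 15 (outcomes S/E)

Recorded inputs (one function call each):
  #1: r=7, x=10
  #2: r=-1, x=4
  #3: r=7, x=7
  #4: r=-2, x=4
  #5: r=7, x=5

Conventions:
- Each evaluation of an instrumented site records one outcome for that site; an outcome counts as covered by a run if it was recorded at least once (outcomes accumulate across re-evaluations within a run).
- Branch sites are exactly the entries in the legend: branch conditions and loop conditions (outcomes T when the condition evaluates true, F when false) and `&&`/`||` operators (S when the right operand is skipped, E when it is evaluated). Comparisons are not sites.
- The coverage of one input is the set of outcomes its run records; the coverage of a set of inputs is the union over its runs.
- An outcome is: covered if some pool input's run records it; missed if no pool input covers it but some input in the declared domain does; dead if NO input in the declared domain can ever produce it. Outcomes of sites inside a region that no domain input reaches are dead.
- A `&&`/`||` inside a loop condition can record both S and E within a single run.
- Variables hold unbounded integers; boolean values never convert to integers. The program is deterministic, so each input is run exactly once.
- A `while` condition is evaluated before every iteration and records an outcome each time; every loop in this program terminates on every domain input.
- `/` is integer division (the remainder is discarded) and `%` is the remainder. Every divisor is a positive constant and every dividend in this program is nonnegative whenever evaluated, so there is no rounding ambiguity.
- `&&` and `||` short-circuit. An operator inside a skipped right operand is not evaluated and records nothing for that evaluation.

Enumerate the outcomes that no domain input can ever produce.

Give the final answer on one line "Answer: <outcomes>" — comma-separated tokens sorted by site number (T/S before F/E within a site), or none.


checking every outcome against all 132 domain inputs:
  B10=E: never recorded by any domain input -> dead
  reachable outcomes have witnesses, e.g. B1=T (e.g. r=0, x=4), B1=F (e.g. r=-2, x=3), B2=T (e.g. r=6, x=3), B2=F (e.g. r=-2, x=3)
Answer: B10=E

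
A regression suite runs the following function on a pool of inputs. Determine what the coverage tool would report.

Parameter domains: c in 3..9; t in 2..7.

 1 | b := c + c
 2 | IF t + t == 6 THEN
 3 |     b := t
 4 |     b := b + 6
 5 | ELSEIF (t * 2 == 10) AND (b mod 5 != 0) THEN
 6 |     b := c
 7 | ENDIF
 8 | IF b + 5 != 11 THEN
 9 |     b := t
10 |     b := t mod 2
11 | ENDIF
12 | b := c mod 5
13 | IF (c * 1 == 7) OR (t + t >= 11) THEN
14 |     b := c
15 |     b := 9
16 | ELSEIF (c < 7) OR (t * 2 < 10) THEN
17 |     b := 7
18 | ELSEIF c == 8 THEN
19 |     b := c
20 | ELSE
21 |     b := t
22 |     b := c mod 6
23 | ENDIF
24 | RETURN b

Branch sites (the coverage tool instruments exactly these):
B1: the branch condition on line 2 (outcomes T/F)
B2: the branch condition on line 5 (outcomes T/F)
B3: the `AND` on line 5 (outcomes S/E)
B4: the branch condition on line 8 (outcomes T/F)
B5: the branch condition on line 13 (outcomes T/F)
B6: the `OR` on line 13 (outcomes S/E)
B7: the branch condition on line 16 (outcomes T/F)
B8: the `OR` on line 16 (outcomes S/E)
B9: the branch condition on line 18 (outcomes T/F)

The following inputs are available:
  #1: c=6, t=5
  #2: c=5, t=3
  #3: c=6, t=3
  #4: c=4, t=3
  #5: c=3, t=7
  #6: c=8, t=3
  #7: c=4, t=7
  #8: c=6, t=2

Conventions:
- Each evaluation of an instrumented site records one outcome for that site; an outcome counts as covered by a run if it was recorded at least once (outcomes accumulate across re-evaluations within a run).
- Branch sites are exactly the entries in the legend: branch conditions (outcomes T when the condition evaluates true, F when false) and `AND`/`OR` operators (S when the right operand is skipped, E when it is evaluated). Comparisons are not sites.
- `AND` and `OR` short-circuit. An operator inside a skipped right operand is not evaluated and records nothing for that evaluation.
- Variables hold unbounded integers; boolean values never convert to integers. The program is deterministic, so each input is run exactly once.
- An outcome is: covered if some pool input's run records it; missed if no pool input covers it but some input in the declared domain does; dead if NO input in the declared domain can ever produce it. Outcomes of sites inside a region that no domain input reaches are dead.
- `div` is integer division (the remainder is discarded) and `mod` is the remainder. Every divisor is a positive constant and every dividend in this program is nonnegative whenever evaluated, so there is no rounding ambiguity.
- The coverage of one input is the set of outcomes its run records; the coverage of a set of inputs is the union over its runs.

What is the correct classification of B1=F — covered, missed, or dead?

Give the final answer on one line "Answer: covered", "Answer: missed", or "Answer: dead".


B1=F is recorded by pool input(s) 1, 5, 7, 8 -> covered
Answer: covered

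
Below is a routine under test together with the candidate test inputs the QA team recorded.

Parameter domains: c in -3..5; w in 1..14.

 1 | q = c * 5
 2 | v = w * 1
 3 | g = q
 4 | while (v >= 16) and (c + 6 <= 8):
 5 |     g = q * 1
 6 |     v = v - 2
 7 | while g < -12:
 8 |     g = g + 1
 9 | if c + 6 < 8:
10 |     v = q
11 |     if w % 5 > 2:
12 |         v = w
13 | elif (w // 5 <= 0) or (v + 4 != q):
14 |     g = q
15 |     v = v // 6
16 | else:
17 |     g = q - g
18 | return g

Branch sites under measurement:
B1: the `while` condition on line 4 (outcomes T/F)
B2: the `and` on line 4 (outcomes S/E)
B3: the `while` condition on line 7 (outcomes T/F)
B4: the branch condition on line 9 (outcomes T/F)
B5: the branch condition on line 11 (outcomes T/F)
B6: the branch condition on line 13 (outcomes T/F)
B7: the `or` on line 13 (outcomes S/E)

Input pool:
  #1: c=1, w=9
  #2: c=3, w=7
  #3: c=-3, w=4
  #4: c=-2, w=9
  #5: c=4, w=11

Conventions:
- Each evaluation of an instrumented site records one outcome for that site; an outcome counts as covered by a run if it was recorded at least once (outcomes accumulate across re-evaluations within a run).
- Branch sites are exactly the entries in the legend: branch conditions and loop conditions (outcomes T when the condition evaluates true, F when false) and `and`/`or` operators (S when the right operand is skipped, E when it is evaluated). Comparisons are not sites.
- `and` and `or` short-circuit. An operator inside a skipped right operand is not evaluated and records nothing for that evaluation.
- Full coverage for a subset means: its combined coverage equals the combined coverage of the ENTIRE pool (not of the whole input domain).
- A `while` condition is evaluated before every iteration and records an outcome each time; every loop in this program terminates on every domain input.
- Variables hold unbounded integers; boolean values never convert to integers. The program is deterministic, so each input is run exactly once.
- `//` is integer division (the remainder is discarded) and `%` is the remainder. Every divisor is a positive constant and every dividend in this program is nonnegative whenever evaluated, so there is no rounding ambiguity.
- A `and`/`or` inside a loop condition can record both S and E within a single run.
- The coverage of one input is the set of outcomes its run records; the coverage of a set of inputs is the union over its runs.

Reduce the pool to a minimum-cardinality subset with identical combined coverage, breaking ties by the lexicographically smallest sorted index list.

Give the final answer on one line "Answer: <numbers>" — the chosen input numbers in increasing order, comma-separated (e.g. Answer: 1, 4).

#1 (c=1, w=9) -> covered: B1=F, B2=S, B3=F, B4=T, B5=T
#2 (c=3, w=7) -> covered: B1=F, B2=S, B3=F, B4=F, B6=T, B7=E
#3 (c=-3, w=4) -> covered: B1=F, B2=S, B3=T, B3=F, B4=T, B5=T
#4 (c=-2, w=9) -> covered: B1=F, B2=S, B3=F, B4=T, B5=T
#5 (c=4, w=11) -> covered: B1=F, B2=S, B3=F, B4=F, B6=T, B7=E
together the pool reaches 9 outcomes: B1=F, B2=S, B3=T, B3=F, B4=T, B4=F, B5=T, B6=T, B7=E
checked all size-1 subsets: none covers 9 outcomes (max 6/9)
the canonical winner is {2, 3}: size 2, full 9-outcome coverage, earliest index list among size-2 covers

Answer: 2, 3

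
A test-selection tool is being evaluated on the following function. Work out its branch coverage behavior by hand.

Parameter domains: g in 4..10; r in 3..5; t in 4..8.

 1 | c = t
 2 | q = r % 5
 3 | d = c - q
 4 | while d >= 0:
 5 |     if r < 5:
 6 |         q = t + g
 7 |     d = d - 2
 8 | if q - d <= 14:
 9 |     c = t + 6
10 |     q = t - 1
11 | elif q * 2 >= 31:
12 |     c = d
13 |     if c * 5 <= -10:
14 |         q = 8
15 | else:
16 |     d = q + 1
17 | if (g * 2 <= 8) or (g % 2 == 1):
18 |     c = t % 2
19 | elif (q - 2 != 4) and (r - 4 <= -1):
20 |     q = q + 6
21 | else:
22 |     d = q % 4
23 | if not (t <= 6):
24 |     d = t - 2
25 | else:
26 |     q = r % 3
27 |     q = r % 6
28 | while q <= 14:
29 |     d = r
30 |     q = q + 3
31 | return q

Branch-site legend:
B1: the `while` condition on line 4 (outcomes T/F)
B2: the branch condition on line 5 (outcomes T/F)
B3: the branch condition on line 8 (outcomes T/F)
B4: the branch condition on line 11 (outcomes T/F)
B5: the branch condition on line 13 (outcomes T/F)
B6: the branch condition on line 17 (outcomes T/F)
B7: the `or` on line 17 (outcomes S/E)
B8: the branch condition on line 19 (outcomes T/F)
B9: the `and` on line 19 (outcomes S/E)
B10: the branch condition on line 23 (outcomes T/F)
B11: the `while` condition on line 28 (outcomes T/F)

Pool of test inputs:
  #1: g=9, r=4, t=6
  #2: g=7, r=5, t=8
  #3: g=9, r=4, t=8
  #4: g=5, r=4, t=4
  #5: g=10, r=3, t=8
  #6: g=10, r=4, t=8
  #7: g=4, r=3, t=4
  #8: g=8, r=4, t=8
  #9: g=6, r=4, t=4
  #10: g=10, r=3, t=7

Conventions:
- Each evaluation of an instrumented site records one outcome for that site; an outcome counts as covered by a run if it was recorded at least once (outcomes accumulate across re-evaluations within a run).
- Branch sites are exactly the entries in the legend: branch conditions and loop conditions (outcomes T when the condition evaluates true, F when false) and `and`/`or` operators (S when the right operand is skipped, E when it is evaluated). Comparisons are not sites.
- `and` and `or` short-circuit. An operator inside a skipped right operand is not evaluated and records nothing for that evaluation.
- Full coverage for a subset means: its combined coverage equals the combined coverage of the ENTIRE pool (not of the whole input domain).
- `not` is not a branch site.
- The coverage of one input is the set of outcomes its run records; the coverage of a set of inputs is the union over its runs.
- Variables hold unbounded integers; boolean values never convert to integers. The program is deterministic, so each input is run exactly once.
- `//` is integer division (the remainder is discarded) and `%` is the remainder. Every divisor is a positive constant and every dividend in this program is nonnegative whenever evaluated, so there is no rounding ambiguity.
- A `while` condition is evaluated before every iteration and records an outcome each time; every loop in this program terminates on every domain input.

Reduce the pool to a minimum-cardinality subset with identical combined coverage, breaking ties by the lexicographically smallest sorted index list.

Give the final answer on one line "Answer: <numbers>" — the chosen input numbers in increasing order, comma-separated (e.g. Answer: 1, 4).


input #1 (g=9, r=4, t=6): covers B1=T, B1=F, B2=T, B3=F, B4=F, B6=T, B7=E, B10=F, B11=T, B11=F
input #2 (g=7, r=5, t=8): covers B1=T, B1=F, B2=F, B3=T, B6=T, B7=E, B10=T, B11=T, B11=F
input #3 (g=9, r=4, t=8): covers B1=T, B1=F, B2=T, B3=F, B4=T, B5=T, B6=T, B7=E, B10=T, B11=T, B11=F
input #4 (g=5, r=4, t=4): covers B1=T, B1=F, B2=T, B3=T, B6=T, B7=E, B10=F, B11=T, B11=F
input #5 (g=10, r=3, t=8): covers B1=T, B1=F, B2=T, B3=F, B4=T, B5=F, B6=F, B7=E, B8=T, B9=E, B10=T, B11=F
input #6 (g=10, r=4, t=8): covers B1=T, B1=F, B2=T, B3=F, B4=T, B5=T, B6=F, B7=E, B8=F, B9=E, B10=T, B11=T, B11=F
input #7 (g=4, r=3, t=4): covers B1=T, B1=F, B2=T, B3=T, B6=T, B7=S, B10=F, B11=T, B11=F
input #8 (g=8, r=4, t=8): covers B1=T, B1=F, B2=T, B3=F, B4=T, B5=T, B6=F, B7=E, B8=F, B9=E, B10=T, B11=T, B11=F
input #9 (g=6, r=4, t=4): covers B1=T, B1=F, B2=T, B3=T, B6=F, B7=E, B8=F, B9=E, B10=F, B11=T, B11=F
input #10 (g=10, r=3, t=7): covers B1=T, B1=F, B2=T, B3=F, B4=T, B5=T, B6=F, B7=E, B8=T, B9=E, B10=T, B11=T, B11=F
the full pool covers 21 outcomes: B1=T, B1=F, B2=T, B2=F, B3=T, B3=F, B4=T, B4=F, B5=T, B5=F, B6=T, B6=F, B7=S, B7=E, B8=T, B8=F, B9=E, B10=T, B10=F, B11=T, B11=F
every size-1 subset falls short of the 21 outcomes (best: 13/21)
every size-2 subset falls short of the 21 outcomes (best: 17/21)
every size-3 subset falls short of the 21 outcomes (best: 19/21)
every size-4 subset falls short of the 21 outcomes (best: 20/21)
at size 5, {1, 2, 5, 6, 7} reaches all 21 outcomes; every lexicographically earlier size-5 subset fails
Answer: 1, 2, 5, 6, 7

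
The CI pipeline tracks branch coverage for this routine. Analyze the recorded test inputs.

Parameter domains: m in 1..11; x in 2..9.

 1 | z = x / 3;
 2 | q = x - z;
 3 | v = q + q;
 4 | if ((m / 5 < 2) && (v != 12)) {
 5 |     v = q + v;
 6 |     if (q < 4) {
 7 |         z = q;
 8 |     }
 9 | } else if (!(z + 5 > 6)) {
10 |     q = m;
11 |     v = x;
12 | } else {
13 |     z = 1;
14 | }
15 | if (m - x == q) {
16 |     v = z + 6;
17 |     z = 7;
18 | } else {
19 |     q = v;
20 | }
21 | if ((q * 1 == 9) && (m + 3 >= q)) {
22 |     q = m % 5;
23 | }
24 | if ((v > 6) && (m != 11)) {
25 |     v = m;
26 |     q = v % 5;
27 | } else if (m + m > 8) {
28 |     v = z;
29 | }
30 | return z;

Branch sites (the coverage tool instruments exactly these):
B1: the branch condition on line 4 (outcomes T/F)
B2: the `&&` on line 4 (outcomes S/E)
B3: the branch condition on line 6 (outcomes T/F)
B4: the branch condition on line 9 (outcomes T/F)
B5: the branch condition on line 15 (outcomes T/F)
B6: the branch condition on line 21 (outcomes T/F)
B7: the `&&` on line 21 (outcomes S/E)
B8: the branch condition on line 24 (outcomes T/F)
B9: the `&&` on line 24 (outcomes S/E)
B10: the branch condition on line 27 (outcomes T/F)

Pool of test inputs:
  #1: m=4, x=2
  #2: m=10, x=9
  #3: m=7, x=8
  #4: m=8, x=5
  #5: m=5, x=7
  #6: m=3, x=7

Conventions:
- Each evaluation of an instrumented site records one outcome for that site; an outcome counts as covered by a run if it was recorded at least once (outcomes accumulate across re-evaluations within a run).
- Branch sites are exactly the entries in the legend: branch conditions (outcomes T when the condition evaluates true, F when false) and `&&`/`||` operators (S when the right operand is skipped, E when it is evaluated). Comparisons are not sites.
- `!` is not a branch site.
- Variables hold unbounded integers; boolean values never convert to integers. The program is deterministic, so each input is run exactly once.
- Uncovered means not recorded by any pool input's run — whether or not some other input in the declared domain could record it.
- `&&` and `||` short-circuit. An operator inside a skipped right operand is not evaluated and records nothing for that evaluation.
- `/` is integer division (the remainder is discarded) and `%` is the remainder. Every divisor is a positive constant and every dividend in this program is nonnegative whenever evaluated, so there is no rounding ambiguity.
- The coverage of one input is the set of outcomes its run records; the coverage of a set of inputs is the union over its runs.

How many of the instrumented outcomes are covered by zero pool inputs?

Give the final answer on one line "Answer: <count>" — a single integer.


input #1 (m=4, x=2): covers B1=T, B2=E, B3=T, B5=T, B6=F, B7=S, B8=T, B9=E
input #2 (m=10, x=9): covers B1=F, B2=S, B4=F, B5=F, B6=F, B7=S, B8=T, B9=E
input #3 (m=7, x=8): covers B1=F, B2=E, B4=F, B5=F, B6=F, B7=S, B8=T, B9=E
input #4 (m=8, x=5): covers B1=T, B2=E, B3=F, B5=F, B6=F, B7=S, B8=T, B9=E
input #5 (m=5, x=7): covers B1=T, B2=E, B3=F, B5=F, B6=F, B7=S, B8=T, B9=E
input #6 (m=3, x=7): covers B1=T, B2=E, B3=F, B5=F, B6=F, B7=S, B8=T, B9=E
union over the pool: B1=T, B1=F, B2=S, B2=E, B3=T, B3=F, B4=F, B5=T, B5=F, B6=F, B7=S, B8=T, B9=E
uncovered (7 of 20): B4=T, B6=T, B7=E, B8=F, B9=S, B10=T, B10=F
Answer: 7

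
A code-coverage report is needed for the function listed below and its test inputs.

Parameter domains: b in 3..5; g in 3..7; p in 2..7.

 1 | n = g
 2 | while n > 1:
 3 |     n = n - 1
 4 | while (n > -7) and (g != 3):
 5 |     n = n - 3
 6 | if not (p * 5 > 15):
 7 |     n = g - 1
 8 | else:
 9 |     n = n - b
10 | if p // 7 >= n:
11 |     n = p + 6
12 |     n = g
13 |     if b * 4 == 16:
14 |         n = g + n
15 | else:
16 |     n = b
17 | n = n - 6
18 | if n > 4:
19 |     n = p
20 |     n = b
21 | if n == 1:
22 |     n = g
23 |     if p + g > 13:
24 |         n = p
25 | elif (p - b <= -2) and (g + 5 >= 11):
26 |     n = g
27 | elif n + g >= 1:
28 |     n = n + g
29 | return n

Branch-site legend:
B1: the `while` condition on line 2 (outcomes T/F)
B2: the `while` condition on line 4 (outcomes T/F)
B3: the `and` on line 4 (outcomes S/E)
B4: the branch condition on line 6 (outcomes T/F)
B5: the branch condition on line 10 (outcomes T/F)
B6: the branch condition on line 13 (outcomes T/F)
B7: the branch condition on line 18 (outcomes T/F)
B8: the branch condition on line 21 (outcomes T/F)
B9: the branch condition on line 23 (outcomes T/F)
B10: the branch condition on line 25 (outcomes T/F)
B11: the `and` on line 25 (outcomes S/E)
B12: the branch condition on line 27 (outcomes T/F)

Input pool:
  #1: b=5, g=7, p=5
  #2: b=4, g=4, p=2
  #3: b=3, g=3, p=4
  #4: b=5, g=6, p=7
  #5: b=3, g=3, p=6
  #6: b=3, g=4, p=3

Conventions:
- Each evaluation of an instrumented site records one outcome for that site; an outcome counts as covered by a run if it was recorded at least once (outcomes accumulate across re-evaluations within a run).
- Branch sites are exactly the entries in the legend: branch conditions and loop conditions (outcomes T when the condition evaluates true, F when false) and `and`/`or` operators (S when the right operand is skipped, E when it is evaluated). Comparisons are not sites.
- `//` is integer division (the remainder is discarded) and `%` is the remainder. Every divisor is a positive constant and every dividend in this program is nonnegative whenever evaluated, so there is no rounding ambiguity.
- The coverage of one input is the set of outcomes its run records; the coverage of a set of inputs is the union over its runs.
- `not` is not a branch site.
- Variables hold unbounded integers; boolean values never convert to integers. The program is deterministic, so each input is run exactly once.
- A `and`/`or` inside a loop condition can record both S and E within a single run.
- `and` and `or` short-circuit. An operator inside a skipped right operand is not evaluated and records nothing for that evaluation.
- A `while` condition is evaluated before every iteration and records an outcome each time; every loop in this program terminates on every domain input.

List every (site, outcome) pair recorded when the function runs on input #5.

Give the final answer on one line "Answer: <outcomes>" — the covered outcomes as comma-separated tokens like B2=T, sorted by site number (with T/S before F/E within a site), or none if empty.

Event log for input #5 (b=3, g=3, p=6):
  B1->T, B1->T, B1->F, B3->E, B2->F, B4->F, B5->T, B6->F, B7->F, B8->F
  B11->S, B10->F, B12->F
as a set, this run covers: B1=T, B1=F, B2=F, B3=E, B4=F, B5=T, B6=F, B7=F, B8=F, B10=F, B11=S, B12=F

Answer: B1=T, B1=F, B2=F, B3=E, B4=F, B5=T, B6=F, B7=F, B8=F, B10=F, B11=S, B12=F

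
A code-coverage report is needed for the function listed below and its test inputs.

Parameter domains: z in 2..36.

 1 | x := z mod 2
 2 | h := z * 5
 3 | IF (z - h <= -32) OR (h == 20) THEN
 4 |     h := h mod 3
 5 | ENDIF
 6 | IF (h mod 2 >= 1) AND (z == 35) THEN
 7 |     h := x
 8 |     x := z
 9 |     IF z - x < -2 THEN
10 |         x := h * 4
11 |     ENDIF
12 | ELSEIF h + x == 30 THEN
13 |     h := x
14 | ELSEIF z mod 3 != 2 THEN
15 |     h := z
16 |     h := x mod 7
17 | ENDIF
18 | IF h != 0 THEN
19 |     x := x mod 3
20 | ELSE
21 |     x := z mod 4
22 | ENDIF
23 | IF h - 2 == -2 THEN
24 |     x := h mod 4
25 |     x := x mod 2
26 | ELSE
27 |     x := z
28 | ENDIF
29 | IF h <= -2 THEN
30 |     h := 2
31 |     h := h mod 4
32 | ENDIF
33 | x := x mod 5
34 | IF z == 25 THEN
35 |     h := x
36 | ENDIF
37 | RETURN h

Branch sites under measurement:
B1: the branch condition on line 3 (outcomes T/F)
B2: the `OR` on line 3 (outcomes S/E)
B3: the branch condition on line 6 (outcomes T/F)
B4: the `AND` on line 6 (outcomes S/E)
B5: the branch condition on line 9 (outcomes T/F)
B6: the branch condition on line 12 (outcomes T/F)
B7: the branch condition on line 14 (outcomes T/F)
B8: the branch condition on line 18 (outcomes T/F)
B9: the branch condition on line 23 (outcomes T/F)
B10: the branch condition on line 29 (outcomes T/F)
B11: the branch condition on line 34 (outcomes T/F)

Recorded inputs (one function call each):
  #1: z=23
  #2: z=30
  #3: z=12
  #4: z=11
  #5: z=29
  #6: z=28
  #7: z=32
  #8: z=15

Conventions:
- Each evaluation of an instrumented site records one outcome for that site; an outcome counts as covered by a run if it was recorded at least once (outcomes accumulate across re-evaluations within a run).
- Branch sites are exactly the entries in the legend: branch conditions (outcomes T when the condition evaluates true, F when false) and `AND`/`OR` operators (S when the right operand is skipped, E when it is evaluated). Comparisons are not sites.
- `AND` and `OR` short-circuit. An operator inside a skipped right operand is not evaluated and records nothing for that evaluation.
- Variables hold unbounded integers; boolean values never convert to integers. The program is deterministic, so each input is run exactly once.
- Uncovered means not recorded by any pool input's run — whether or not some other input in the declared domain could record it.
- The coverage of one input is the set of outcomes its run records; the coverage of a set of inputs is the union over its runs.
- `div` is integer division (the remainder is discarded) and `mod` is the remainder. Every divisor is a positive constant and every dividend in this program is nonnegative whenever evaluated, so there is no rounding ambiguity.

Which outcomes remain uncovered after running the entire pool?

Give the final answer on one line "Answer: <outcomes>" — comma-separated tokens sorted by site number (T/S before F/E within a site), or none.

input #1, z=23: outcomes B1=T, B2=S, B3=F, B4=E, B6=F, B7=F, B8=T, B9=F, B10=F, B11=F
input #2, z=30: outcomes B1=T, B2=S, B3=F, B4=S, B6=F, B7=T, B8=F, B9=T, B10=F, B11=F
input #3, z=12: outcomes B1=T, B2=S, B3=F, B4=S, B6=F, B7=T, B8=F, B9=T, B10=F, B11=F
input #4, z=11: outcomes B1=T, B2=S, B3=F, B4=E, B6=F, B7=F, B8=T, B9=F, B10=F, B11=F
input #5, z=29: outcomes B1=T, B2=S, B3=F, B4=E, B6=F, B7=F, B8=T, B9=F, B10=F, B11=F
input #6, z=28: outcomes B1=T, B2=S, B3=F, B4=S, B6=F, B7=T, B8=F, B9=T, B10=F, B11=F
input #7, z=32: outcomes B1=T, B2=S, B3=F, B4=E, B6=F, B7=F, B8=T, B9=F, B10=F, B11=F
input #8, z=15: outcomes B1=T, B2=S, B3=F, B4=S, B6=F, B7=T, B8=T, B9=F, B10=F, B11=F
union over the pool: B1=T, B2=S, B3=F, B4=S, B4=E, B6=F, B7=T, B7=F, B8=T, B8=F, B9=T, B9=F, B10=F, B11=F
uncovered (8 of 22): B1=F, B2=E, B3=T, B5=T, B5=F, B6=T, B10=T, B11=T

Answer: B1=F, B2=E, B3=T, B5=T, B5=F, B6=T, B10=T, B11=T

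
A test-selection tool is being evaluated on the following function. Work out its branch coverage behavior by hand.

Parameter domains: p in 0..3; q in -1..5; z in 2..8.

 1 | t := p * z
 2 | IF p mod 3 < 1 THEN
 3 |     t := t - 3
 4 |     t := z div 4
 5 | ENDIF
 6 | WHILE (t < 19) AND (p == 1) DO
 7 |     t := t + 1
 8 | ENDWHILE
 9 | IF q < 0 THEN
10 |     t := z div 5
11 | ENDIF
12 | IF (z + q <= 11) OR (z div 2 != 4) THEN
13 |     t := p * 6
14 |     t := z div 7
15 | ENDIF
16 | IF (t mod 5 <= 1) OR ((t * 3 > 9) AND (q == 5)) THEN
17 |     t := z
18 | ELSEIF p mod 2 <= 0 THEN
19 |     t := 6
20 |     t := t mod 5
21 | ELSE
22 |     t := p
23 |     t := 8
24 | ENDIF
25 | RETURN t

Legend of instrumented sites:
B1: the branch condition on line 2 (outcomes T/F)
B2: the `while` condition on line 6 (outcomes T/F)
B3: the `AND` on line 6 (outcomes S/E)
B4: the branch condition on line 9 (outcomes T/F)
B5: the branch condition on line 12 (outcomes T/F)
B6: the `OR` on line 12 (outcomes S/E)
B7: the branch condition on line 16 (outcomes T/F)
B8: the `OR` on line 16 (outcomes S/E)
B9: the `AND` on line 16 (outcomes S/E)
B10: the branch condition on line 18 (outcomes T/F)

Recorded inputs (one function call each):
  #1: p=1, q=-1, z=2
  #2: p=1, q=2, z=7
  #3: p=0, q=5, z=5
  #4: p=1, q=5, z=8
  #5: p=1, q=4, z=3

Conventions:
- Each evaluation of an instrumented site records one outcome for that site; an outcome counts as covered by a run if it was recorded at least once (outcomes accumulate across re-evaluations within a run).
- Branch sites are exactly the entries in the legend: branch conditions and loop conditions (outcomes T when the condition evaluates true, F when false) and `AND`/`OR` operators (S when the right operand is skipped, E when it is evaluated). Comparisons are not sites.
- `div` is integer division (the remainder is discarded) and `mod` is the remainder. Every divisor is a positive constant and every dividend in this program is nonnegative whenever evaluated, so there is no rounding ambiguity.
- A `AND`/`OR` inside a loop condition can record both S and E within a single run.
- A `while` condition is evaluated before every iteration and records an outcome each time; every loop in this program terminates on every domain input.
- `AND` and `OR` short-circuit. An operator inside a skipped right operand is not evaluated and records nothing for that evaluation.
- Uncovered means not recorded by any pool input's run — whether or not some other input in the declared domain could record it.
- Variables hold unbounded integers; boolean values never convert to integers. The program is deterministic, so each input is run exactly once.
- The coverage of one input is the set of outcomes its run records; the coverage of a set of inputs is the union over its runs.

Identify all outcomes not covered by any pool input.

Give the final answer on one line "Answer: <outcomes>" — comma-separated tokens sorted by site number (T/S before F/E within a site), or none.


test 1 (p=1, q=-1, z=2) fires B1->F, B3->E, B2->T, B3->E, B2->T, B3->E, B2->T, B3->E, B2->T, B3->E, B2->T, B3->E, B2->T, B3->E, ...; hits B1=F, B2=T, B2=F, B3=S, B3=E, B4=T, B5=T, B6=S, B7=T, B8=S
test 2 (p=1, q=2, z=7) fires B1->F, B3->E, B2->T, B3->E, B2->T, B3->E, B2->T, B3->E, B2->T, B3->E, B2->T, B3->E, B2->T, B3->E, ...; hits B1=F, B2=T, B2=F, B3=S, B3=E, B4=F, B5=T, B6=S, B7=T, B8=S
test 3 (p=0, q=5, z=5) fires B1->T, B3->E, B2->F, B4->F, B6->S, B5->T, B8->S, B7->T; hits B1=T, B2=F, B3=E, B4=F, B5=T, B6=S, B7=T, B8=S
test 4 (p=1, q=5, z=8) fires B1->F, B3->E, B2->T, B3->E, B2->T, B3->E, B2->T, B3->E, B2->T, B3->E, B2->T, B3->E, B2->T, B3->E, ...; hits B1=F, B2=T, B2=F, B3=S, B3=E, B4=F, B5=F, B6=E, B7=T, B8=E, B9=E
test 5 (p=1, q=4, z=3) fires B1->F, B3->E, B2->T, B3->E, B2->T, B3->E, B2->T, B3->E, B2->T, B3->E, B2->T, B3->E, B2->T, B3->E, ...; hits B1=F, B2=T, B2=F, B3=S, B3=E, B4=F, B5=T, B6=S, B7=T, B8=S
union over the pool: B1=T, B1=F, B2=T, B2=F, B3=S, B3=E, B4=T, B4=F, B5=T, B5=F, B6=S, B6=E, B7=T, B8=S, B8=E, B9=E
uncovered (4 of 20): B7=F, B9=S, B10=T, B10=F
Answer: B7=F, B9=S, B10=T, B10=F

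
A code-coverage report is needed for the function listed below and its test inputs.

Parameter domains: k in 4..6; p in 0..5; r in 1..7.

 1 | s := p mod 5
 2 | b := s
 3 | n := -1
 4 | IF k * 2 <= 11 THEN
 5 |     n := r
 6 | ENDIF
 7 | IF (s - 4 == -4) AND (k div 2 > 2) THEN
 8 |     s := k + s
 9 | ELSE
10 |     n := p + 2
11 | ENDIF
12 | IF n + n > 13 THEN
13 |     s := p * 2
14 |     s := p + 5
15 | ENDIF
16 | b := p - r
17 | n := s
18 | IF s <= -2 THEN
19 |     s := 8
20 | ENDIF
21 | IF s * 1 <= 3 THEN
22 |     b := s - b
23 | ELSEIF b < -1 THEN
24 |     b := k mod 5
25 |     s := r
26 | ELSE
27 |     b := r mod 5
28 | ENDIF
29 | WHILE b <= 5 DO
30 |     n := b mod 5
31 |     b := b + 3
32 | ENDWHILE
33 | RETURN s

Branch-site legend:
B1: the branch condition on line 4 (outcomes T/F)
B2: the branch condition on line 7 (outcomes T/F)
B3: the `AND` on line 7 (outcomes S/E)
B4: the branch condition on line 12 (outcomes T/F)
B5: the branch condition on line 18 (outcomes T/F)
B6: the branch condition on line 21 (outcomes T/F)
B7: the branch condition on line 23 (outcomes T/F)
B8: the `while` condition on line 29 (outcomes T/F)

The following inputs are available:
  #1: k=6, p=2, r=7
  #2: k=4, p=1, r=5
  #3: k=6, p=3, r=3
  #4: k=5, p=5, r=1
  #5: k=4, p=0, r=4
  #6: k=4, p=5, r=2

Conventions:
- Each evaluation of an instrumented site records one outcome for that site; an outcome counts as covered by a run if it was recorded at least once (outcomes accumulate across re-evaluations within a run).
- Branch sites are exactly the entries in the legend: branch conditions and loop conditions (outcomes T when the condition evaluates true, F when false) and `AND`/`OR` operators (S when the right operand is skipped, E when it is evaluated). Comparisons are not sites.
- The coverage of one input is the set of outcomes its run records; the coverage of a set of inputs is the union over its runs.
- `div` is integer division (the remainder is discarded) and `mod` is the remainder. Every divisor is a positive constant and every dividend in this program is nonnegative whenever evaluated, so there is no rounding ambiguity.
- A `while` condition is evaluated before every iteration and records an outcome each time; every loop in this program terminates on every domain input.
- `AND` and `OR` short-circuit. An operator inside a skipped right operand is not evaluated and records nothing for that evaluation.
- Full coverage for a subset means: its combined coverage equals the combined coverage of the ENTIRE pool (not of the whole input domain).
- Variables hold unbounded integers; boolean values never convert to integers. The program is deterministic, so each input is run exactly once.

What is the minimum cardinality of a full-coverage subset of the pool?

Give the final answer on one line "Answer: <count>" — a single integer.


input #1, k=6, p=2, r=7: events B1->F, B3->S, B2->F, B4->F, B5->F, B6->T, B8->F; outcomes B1=F, B2=F, B3=S, B4=F, B5=F, B6=T, B8=F
input #2, k=4, p=1, r=5: events B1->T, B3->S, B2->F, B4->F, B5->F, B6->T, B8->T, B8->F; outcomes B1=T, B2=F, B3=S, B4=F, B5=F, B6=T, B8=T, B8=F
input #3, k=6, p=3, r=3: events B1->F, B3->S, B2->F, B4->F, B5->F, B6->T, B8->T, B8->F; outcomes B1=F, B2=F, B3=S, B4=F, B5=F, B6=T, B8=T, B8=F
input #4, k=5, p=5, r=1: events B1->T, B3->E, B2->F, B4->T, B5->F, B6->F, B7->F, B8->T, B8->T, B8->F; outcomes B1=T, B2=F, B3=E, B4=T, B5=F, B6=F, B7=F, B8=T, B8=F
input #5, k=4, p=0, r=4: events B1->T, B3->E, B2->F, B4->F, B5->F, B6->T, B8->T, B8->F; outcomes B1=T, B2=F, B3=E, B4=F, B5=F, B6=T, B8=T, B8=F
input #6, k=4, p=5, r=2: events B1->T, B3->E, B2->F, B4->T, B5->F, B6->F, B7->F, B8->T, B8->T, B8->F; outcomes B1=T, B2=F, B3=E, B4=T, B5=F, B6=F, B7=F, B8=T, B8=F
the full pool covers 13 outcomes: B1=T, B1=F, B2=F, B3=S, B3=E, B4=T, B4=F, B5=F, B6=T, B6=F, B7=F, B8=T, B8=F
no size-1 subset reaches all 13 outcomes (best union: 9/13)
inputs {1, 4} (size 2) cover everything; no size-2 subset with a lexicographically smaller index list covers all 13
Answer: 2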